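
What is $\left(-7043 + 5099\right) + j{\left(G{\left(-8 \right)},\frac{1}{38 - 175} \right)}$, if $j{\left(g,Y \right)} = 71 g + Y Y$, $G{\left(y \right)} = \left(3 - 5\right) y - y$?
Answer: $- \frac{4504559}{18769} \approx -240.0$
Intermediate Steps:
$G{\left(y \right)} = - 3 y$ ($G{\left(y \right)} = \left(3 - 5\right) y - y = - 2 y - y = - 3 y$)
$j{\left(g,Y \right)} = Y^{2} + 71 g$ ($j{\left(g,Y \right)} = 71 g + Y^{2} = Y^{2} + 71 g$)
$\left(-7043 + 5099\right) + j{\left(G{\left(-8 \right)},\frac{1}{38 - 175} \right)} = \left(-7043 + 5099\right) + \left(\left(\frac{1}{38 - 175}\right)^{2} + 71 \left(\left(-3\right) \left(-8\right)\right)\right) = -1944 + \left(\left(\frac{1}{-137}\right)^{2} + 71 \cdot 24\right) = -1944 + \left(\left(- \frac{1}{137}\right)^{2} + 1704\right) = -1944 + \left(\frac{1}{18769} + 1704\right) = -1944 + \frac{31982377}{18769} = - \frac{4504559}{18769}$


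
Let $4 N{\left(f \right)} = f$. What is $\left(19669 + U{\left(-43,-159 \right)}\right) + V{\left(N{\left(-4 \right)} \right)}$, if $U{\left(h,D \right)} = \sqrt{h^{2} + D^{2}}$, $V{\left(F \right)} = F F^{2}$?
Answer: $19668 + \sqrt{27130} \approx 19833.0$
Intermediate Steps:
$N{\left(f \right)} = \frac{f}{4}$
$V{\left(F \right)} = F^{3}$
$U{\left(h,D \right)} = \sqrt{D^{2} + h^{2}}$
$\left(19669 + U{\left(-43,-159 \right)}\right) + V{\left(N{\left(-4 \right)} \right)} = \left(19669 + \sqrt{\left(-159\right)^{2} + \left(-43\right)^{2}}\right) + \left(\frac{1}{4} \left(-4\right)\right)^{3} = \left(19669 + \sqrt{25281 + 1849}\right) + \left(-1\right)^{3} = \left(19669 + \sqrt{27130}\right) - 1 = 19668 + \sqrt{27130}$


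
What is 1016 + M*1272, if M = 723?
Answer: 920672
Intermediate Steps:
1016 + M*1272 = 1016 + 723*1272 = 1016 + 919656 = 920672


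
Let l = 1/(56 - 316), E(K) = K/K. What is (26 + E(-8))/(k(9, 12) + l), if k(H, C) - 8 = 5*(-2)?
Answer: -7020/521 ≈ -13.474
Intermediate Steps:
E(K) = 1
k(H, C) = -2 (k(H, C) = 8 + 5*(-2) = 8 - 10 = -2)
l = -1/260 (l = 1/(-260) = -1/260 ≈ -0.0038462)
(26 + E(-8))/(k(9, 12) + l) = (26 + 1)/(-2 - 1/260) = 27/(-521/260) = 27*(-260/521) = -7020/521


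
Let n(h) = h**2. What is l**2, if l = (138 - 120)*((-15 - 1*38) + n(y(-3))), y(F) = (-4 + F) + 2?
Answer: 254016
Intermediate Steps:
y(F) = -2 + F
l = -504 (l = (138 - 120)*((-15 - 1*38) + (-2 - 3)**2) = 18*((-15 - 38) + (-5)**2) = 18*(-53 + 25) = 18*(-28) = -504)
l**2 = (-504)**2 = 254016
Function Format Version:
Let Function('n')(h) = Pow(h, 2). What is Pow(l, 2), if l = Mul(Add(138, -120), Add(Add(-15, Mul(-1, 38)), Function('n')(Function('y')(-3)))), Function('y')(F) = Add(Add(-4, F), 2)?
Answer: 254016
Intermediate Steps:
Function('y')(F) = Add(-2, F)
l = -504 (l = Mul(Add(138, -120), Add(Add(-15, Mul(-1, 38)), Pow(Add(-2, -3), 2))) = Mul(18, Add(Add(-15, -38), Pow(-5, 2))) = Mul(18, Add(-53, 25)) = Mul(18, -28) = -504)
Pow(l, 2) = Pow(-504, 2) = 254016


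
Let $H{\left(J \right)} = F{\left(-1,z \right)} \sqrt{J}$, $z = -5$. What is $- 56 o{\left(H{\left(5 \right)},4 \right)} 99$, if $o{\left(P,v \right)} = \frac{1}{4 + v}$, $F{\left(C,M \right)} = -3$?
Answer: $-693$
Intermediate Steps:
$H{\left(J \right)} = - 3 \sqrt{J}$
$- 56 o{\left(H{\left(5 \right)},4 \right)} 99 = - \frac{56}{4 + 4} \cdot 99 = - \frac{56}{8} \cdot 99 = \left(-56\right) \frac{1}{8} \cdot 99 = \left(-7\right) 99 = -693$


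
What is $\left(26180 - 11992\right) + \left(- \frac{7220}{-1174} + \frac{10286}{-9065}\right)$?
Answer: $\frac{2041168484}{143815} \approx 14193.0$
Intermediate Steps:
$\left(26180 - 11992\right) + \left(- \frac{7220}{-1174} + \frac{10286}{-9065}\right) = 14188 + \left(\left(-7220\right) \left(- \frac{1}{1174}\right) + 10286 \left(- \frac{1}{9065}\right)\right) = 14188 + \left(\frac{3610}{587} - \frac{278}{245}\right) = 14188 + \frac{721264}{143815} = \frac{2041168484}{143815}$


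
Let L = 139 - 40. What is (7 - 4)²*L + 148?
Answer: 1039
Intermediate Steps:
L = 99
(7 - 4)²*L + 148 = (7 - 4)²*99 + 148 = 3²*99 + 148 = 9*99 + 148 = 891 + 148 = 1039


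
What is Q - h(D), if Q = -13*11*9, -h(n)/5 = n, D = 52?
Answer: -1027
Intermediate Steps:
h(n) = -5*n
Q = -1287 (Q = -143*9 = -1287)
Q - h(D) = -1287 - (-5)*52 = -1287 - 1*(-260) = -1287 + 260 = -1027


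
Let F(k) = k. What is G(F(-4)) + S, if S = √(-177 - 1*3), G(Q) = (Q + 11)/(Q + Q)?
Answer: -7/8 + 6*I*√5 ≈ -0.875 + 13.416*I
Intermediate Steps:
G(Q) = (11 + Q)/(2*Q) (G(Q) = (11 + Q)/((2*Q)) = (11 + Q)*(1/(2*Q)) = (11 + Q)/(2*Q))
S = 6*I*√5 (S = √(-177 - 3) = √(-180) = 6*I*√5 ≈ 13.416*I)
G(F(-4)) + S = (½)*(11 - 4)/(-4) + 6*I*√5 = (½)*(-¼)*7 + 6*I*√5 = -7/8 + 6*I*√5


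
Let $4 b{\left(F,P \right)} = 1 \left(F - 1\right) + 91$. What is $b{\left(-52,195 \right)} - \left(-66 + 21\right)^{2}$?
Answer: $- \frac{4031}{2} \approx -2015.5$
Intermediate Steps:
$b{\left(F,P \right)} = \frac{45}{2} + \frac{F}{4}$ ($b{\left(F,P \right)} = \frac{1 \left(F - 1\right) + 91}{4} = \frac{1 \left(-1 + F\right) + 91}{4} = \frac{\left(-1 + F\right) + 91}{4} = \frac{90 + F}{4} = \frac{45}{2} + \frac{F}{4}$)
$b{\left(-52,195 \right)} - \left(-66 + 21\right)^{2} = \left(\frac{45}{2} + \frac{1}{4} \left(-52\right)\right) - \left(-66 + 21\right)^{2} = \left(\frac{45}{2} - 13\right) - \left(-45\right)^{2} = \frac{19}{2} - 2025 = - \frac{4031}{2}$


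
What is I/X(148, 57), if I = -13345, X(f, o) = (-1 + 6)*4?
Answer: -2669/4 ≈ -667.25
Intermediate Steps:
X(f, o) = 20 (X(f, o) = 5*4 = 20)
I/X(148, 57) = -13345/20 = -13345*1/20 = -2669/4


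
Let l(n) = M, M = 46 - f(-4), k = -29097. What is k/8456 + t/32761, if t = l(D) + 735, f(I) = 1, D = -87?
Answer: -946651137/277027016 ≈ -3.4172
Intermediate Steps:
M = 45 (M = 46 - 1*1 = 46 - 1 = 45)
l(n) = 45
t = 780 (t = 45 + 735 = 780)
k/8456 + t/32761 = -29097/8456 + 780/32761 = -946651137/277027016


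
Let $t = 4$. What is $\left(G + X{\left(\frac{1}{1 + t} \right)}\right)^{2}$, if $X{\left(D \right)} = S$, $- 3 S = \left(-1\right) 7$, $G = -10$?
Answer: $\frac{529}{9} \approx 58.778$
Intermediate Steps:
$S = \frac{7}{3}$ ($S = - \frac{\left(-1\right) 7}{3} = \left(- \frac{1}{3}\right) \left(-7\right) = \frac{7}{3} \approx 2.3333$)
$X{\left(D \right)} = \frac{7}{3}$
$\left(G + X{\left(\frac{1}{1 + t} \right)}\right)^{2} = \left(-10 + \frac{7}{3}\right)^{2} = \left(- \frac{23}{3}\right)^{2} = \frac{529}{9}$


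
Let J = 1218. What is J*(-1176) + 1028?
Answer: -1431340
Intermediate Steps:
J*(-1176) + 1028 = 1218*(-1176) + 1028 = -1432368 + 1028 = -1431340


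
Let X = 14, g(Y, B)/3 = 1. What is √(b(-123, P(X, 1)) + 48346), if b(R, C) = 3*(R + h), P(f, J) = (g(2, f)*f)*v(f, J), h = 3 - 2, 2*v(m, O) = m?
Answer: 2*√11995 ≈ 219.04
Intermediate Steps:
g(Y, B) = 3 (g(Y, B) = 3*1 = 3)
v(m, O) = m/2
h = 1
P(f, J) = 3*f²/2 (P(f, J) = (3*f)*(f/2) = 3*f²/2)
b(R, C) = 3 + 3*R (b(R, C) = 3*(R + 1) = 3*(1 + R) = 3 + 3*R)
√(b(-123, P(X, 1)) + 48346) = √((3 + 3*(-123)) + 48346) = √((3 - 369) + 48346) = √(-366 + 48346) = √47980 = 2*√11995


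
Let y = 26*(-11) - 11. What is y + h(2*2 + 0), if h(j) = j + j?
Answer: -289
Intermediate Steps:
h(j) = 2*j
y = -297 (y = -286 - 11 = -297)
y + h(2*2 + 0) = -297 + 2*(2*2 + 0) = -297 + 2*(4 + 0) = -297 + 2*4 = -297 + 8 = -289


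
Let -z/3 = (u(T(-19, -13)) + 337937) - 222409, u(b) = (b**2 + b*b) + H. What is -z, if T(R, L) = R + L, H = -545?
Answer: 351093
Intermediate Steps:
T(R, L) = L + R
u(b) = -545 + 2*b**2 (u(b) = (b**2 + b*b) - 545 = (b**2 + b**2) - 545 = 2*b**2 - 545 = -545 + 2*b**2)
z = -351093 (z = -3*(((-545 + 2*(-13 - 19)**2) + 337937) - 222409) = -3*(((-545 + 2*(-32)**2) + 337937) - 222409) = -3*(((-545 + 2*1024) + 337937) - 222409) = -3*(((-545 + 2048) + 337937) - 222409) = -3*((1503 + 337937) - 222409) = -3*(339440 - 222409) = -3*117031 = -351093)
-z = -1*(-351093) = 351093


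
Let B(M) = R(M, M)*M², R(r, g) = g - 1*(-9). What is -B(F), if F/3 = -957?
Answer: 23590438542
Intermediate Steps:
R(r, g) = 9 + g (R(r, g) = g + 9 = 9 + g)
F = -2871 (F = 3*(-957) = -2871)
B(M) = M²*(9 + M) (B(M) = (9 + M)*M² = M²*(9 + M))
-B(F) = -(-2871)²*(9 - 2871) = -8242641*(-2862) = -1*(-23590438542) = 23590438542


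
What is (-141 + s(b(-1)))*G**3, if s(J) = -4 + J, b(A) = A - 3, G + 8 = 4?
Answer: 9536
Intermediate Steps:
G = -4 (G = -8 + 4 = -4)
b(A) = -3 + A
(-141 + s(b(-1)))*G**3 = (-141 + (-4 + (-3 - 1)))*(-4)**3 = (-141 + (-4 - 4))*(-64) = (-141 - 8)*(-64) = -149*(-64) = 9536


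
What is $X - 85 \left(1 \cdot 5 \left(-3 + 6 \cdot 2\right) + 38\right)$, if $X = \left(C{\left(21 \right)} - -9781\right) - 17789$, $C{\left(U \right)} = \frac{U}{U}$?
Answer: $-15062$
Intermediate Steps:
$C{\left(U \right)} = 1$
$X = -8007$ ($X = \left(1 - -9781\right) - 17789 = \left(1 + 9781\right) - 17789 = 9782 - 17789 = -8007$)
$X - 85 \left(1 \cdot 5 \left(-3 + 6 \cdot 2\right) + 38\right) = -8007 - 85 \left(1 \cdot 5 \left(-3 + 6 \cdot 2\right) + 38\right) = -8007 - 85 \left(5 \left(-3 + 12\right) + 38\right) = -8007 - 85 \left(5 \cdot 9 + 38\right) = -8007 - 85 \left(45 + 38\right) = -8007 - 7055 = -15062$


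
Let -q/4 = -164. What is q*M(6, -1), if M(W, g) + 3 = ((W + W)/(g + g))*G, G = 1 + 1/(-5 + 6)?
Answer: -9840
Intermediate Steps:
q = 656 (q = -4*(-164) = 656)
G = 2 (G = 1 + 1/1 = 1 + 1 = 2)
M(W, g) = -3 + 2*W/g (M(W, g) = -3 + ((W + W)/(g + g))*2 = -3 + ((2*W)/((2*g)))*2 = -3 + ((2*W)*(1/(2*g)))*2 = -3 + (W/g)*2 = -3 + 2*W/g)
q*M(6, -1) = 656*(-3 + 2*6/(-1)) = 656*(-3 + 2*6*(-1)) = 656*(-3 - 12) = 656*(-15) = -9840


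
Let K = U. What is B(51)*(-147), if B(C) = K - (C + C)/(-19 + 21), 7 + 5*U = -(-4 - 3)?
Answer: 7497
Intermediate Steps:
U = 0 (U = -7/5 + (-(-4 - 3))/5 = -7/5 + (-1*(-7))/5 = -7/5 + (1/5)*7 = -7/5 + 7/5 = 0)
K = 0
B(C) = -C (B(C) = 0 - (C + C)/(-19 + 21) = 0 - 2*C/2 = 0 - C = -C)
B(51)*(-147) = -1*51*(-147) = -51*(-147) = 7497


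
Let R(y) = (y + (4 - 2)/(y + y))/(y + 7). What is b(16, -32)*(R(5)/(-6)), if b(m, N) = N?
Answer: 104/45 ≈ 2.3111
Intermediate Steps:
R(y) = (y + 1/y)/(7 + y) (R(y) = (y + 2/((2*y)))/(7 + y) = (y + 2*(1/(2*y)))/(7 + y) = (y + 1/y)/(7 + y))
b(16, -32)*(R(5)/(-6)) = -32*(1 + 5**2)/(5*(7 + 5))/(-6) = -32*(1/5)*(1 + 25)/12*(-1)/6 = -32*(1/5)*(1/12)*26*(-1)/6 = -208*(-1)/(15*6) = -32*(-13/180) = 104/45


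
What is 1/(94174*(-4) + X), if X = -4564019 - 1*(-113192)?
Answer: -1/4827523 ≈ -2.0715e-7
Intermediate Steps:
X = -4450827 (X = -4564019 + 113192 = -4450827)
1/(94174*(-4) + X) = 1/(94174*(-4) - 4450827) = 1/(-376696 - 4450827) = 1/(-4827523) = -1/4827523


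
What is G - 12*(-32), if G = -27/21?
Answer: 2679/7 ≈ 382.71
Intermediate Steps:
G = -9/7 (G = -27*1/21 = -9/7 ≈ -1.2857)
G - 12*(-32) = -9/7 - 12*(-32) = -9/7 + 384 = 2679/7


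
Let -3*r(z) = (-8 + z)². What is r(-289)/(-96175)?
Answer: 29403/96175 ≈ 0.30572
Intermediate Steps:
r(z) = -(-8 + z)²/3
r(-289)/(-96175) = -(-8 - 289)²/3/(-96175) = -⅓*(-297)²*(-1/96175) = -⅓*88209*(-1/96175) = -29403*(-1/96175) = 29403/96175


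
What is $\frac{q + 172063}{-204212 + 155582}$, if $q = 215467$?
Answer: $- \frac{38753}{4863} \approx -7.9689$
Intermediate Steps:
$\frac{q + 172063}{-204212 + 155582} = \frac{215467 + 172063}{-204212 + 155582} = \frac{387530}{-48630} = 387530 \left(- \frac{1}{48630}\right) = - \frac{38753}{4863}$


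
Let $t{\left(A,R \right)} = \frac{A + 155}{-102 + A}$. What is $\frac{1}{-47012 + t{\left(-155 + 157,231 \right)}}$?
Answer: $- \frac{100}{4701357} \approx -2.127 \cdot 10^{-5}$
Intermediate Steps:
$t{\left(A,R \right)} = \frac{155 + A}{-102 + A}$
$\frac{1}{-47012 + t{\left(-155 + 157,231 \right)}} = \frac{1}{-47012 + \frac{155 + \left(-155 + 157\right)}{-102 + \left(-155 + 157\right)}} = \frac{1}{-47012 + \frac{155 + 2}{-102 + 2}} = \frac{1}{-47012 + \frac{1}{-100} \cdot 157} = \frac{1}{-47012 - \frac{157}{100}} = \frac{1}{- \frac{4701357}{100}} = - \frac{100}{4701357}$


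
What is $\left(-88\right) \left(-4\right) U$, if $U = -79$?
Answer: $-27808$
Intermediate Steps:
$\left(-88\right) \left(-4\right) U = \left(-88\right) \left(-4\right) \left(-79\right) = 352 \left(-79\right) = -27808$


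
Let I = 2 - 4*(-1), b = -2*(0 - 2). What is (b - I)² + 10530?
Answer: 10534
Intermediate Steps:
b = 4 (b = -2*(-2) = 4)
I = 6 (I = 2 + 4 = 6)
(b - I)² + 10530 = (4 - 1*6)² + 10530 = (4 - 6)² + 10530 = (-2)² + 10530 = 4 + 10530 = 10534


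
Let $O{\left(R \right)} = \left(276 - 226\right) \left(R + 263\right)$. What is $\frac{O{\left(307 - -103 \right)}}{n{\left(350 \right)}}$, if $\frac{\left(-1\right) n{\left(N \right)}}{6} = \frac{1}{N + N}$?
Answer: $- \frac{11777500}{3} \approx -3.9258 \cdot 10^{6}$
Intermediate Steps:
$O{\left(R \right)} = 13150 + 50 R$ ($O{\left(R \right)} = 50 \left(263 + R\right) = 13150 + 50 R$)
$n{\left(N \right)} = - \frac{3}{N}$ ($n{\left(N \right)} = - \frac{6}{N + N} = - \frac{6}{2 N} = - 6 \frac{1}{2 N} = - \frac{3}{N}$)
$\frac{O{\left(307 - -103 \right)}}{n{\left(350 \right)}} = \frac{13150 + 50 \left(307 - -103\right)}{\left(-3\right) \frac{1}{350}} = \frac{13150 + 50 \left(307 + 103\right)}{\left(-3\right) \frac{1}{350}} = \frac{13150 + 50 \cdot 410}{- \frac{3}{350}} = \left(13150 + 20500\right) \left(- \frac{350}{3}\right) = 33650 \left(- \frac{350}{3}\right) = - \frac{11777500}{3}$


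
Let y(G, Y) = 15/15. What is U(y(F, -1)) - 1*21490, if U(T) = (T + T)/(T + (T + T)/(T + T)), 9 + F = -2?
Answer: -21489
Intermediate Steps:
F = -11 (F = -9 - 2 = -11)
y(G, Y) = 1 (y(G, Y) = 15*(1/15) = 1)
U(T) = 2*T/(1 + T) (U(T) = (2*T)/(T + (2*T)/((2*T))) = (2*T)/(T + (2*T)*(1/(2*T))) = (2*T)/(T + 1) = (2*T)/(1 + T) = 2*T/(1 + T))
U(y(F, -1)) - 1*21490 = 2*1/(1 + 1) - 1*21490 = 2*1/2 - 21490 = 2*1*(1/2) - 21490 = 1 - 21490 = -21489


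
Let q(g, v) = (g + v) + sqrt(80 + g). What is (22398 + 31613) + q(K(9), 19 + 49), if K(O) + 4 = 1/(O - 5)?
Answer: 216301/4 + sqrt(305)/2 ≈ 54084.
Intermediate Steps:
K(O) = -4 + 1/(-5 + O) (K(O) = -4 + 1/(O - 5) = -4 + 1/(-5 + O))
q(g, v) = g + v + sqrt(80 + g)
(22398 + 31613) + q(K(9), 19 + 49) = (22398 + 31613) + ((21 - 4*9)/(-5 + 9) + (19 + 49) + sqrt(80 + (21 - 4*9)/(-5 + 9))) = 54011 + ((21 - 36)/4 + 68 + sqrt(80 + (21 - 36)/4)) = 54011 + ((1/4)*(-15) + 68 + sqrt(80 + (1/4)*(-15))) = 54011 + (-15/4 + 68 + sqrt(80 - 15/4)) = 54011 + (-15/4 + 68 + sqrt(305/4)) = 54011 + (-15/4 + 68 + sqrt(305)/2) = 54011 + (257/4 + sqrt(305)/2) = 216301/4 + sqrt(305)/2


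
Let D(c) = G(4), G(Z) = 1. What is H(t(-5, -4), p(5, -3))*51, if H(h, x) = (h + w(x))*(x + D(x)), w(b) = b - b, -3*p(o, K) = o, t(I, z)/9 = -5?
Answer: 1530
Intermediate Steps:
D(c) = 1
t(I, z) = -45 (t(I, z) = 9*(-5) = -45)
p(o, K) = -o/3
w(b) = 0
H(h, x) = h*(1 + x) (H(h, x) = (h + 0)*(x + 1) = h*(1 + x))
H(t(-5, -4), p(5, -3))*51 = -45*(1 - ⅓*5)*51 = -45*(1 - 5/3)*51 = -45*(-⅔)*51 = 30*51 = 1530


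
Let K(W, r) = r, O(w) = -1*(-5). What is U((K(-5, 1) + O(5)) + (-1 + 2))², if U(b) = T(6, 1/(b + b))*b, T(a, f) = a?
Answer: 1764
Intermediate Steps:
O(w) = 5
U(b) = 6*b
U((K(-5, 1) + O(5)) + (-1 + 2))² = (6*((1 + 5) + (-1 + 2)))² = (6*(6 + 1))² = (6*7)² = 42² = 1764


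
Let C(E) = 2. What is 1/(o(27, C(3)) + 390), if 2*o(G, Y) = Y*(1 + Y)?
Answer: 1/393 ≈ 0.0025445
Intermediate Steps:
o(G, Y) = Y*(1 + Y)/2 (o(G, Y) = (Y*(1 + Y))/2 = Y*(1 + Y)/2)
1/(o(27, C(3)) + 390) = 1/((1/2)*2*(1 + 2) + 390) = 1/((1/2)*2*3 + 390) = 1/(3 + 390) = 1/393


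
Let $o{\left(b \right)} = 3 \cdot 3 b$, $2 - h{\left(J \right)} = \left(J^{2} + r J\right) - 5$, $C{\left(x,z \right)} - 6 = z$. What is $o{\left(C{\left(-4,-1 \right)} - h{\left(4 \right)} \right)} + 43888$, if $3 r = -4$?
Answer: $43966$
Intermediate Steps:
$r = - \frac{4}{3}$ ($r = \frac{1}{3} \left(-4\right) = - \frac{4}{3} \approx -1.3333$)
$C{\left(x,z \right)} = 6 + z$
$h{\left(J \right)} = 7 - J^{2} + \frac{4 J}{3}$ ($h{\left(J \right)} = 2 - \left(\left(J^{2} - \frac{4 J}{3}\right) - 5\right) = 2 - \left(-5 + J^{2} - \frac{4 J}{3}\right) = 2 + \left(5 - J^{2} + \frac{4 J}{3}\right) = 7 - J^{2} + \frac{4 J}{3}$)
$o{\left(b \right)} = 9 b$
$o{\left(C{\left(-4,-1 \right)} - h{\left(4 \right)} \right)} + 43888 = 9 \left(\left(6 - 1\right) - \left(7 - 4^{2} + \frac{4}{3} \cdot 4\right)\right) + 43888 = 9 \left(5 - \left(7 - 16 + \frac{16}{3}\right)\right) + 43888 = 9 \left(5 - - \frac{11}{3}\right) + 43888 = 9 \left(5 + \frac{11}{3}\right) + 43888 = 9 \cdot \frac{26}{3} + 43888 = 78 + 43888 = 43966$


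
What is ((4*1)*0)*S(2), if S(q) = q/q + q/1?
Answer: 0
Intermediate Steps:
S(q) = 1 + q (S(q) = 1 + q*1 = 1 + q)
((4*1)*0)*S(2) = ((4*1)*0)*(1 + 2) = (4*0)*3 = 0*3 = 0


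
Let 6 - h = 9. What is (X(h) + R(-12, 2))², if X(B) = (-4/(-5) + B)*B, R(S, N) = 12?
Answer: 8649/25 ≈ 345.96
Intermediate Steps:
h = -3 (h = 6 - 1*9 = 6 - 9 = -3)
X(B) = B*(⅘ + B) (X(B) = (-4*(-⅕) + B)*B = (⅘ + B)*B = B*(⅘ + B))
(X(h) + R(-12, 2))² = ((⅕)*(-3)*(4 + 5*(-3)) + 12)² = ((⅕)*(-3)*(4 - 15) + 12)² = ((⅕)*(-3)*(-11) + 12)² = (33/5 + 12)² = (93/5)² = 8649/25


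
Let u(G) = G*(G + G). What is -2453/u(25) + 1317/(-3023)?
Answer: -9061669/3778750 ≈ -2.3981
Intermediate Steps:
u(G) = 2*G² (u(G) = G*(2*G) = 2*G²)
-2453/u(25) + 1317/(-3023) = -2453/(2*25²) + 1317/(-3023) = -2453/(2*625) + 1317*(-1/3023) = -2453/1250 - 1317/3023 = -9061669/3778750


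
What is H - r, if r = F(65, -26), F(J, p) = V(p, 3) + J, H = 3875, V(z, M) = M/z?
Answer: 99063/26 ≈ 3810.1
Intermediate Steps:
F(J, p) = J + 3/p (F(J, p) = 3/p + J = J + 3/p)
r = 1687/26 (r = 65 + 3/(-26) = 65 + 3*(-1/26) = 65 - 3/26 = 1687/26 ≈ 64.885)
H - r = 3875 - 1*1687/26 = 3875 - 1687/26 = 99063/26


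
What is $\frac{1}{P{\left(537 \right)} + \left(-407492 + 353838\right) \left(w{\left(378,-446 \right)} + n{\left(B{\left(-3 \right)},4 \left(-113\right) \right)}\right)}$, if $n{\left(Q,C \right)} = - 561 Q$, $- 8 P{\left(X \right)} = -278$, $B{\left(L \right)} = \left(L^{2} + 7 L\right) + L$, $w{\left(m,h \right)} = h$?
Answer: $- \frac{4}{1710274765} \approx -2.3388 \cdot 10^{-9}$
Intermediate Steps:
$B{\left(L \right)} = L^{2} + 8 L$
$P{\left(X \right)} = \frac{139}{4}$ ($P{\left(X \right)} = \left(- \frac{1}{8}\right) \left(-278\right) = \frac{139}{4}$)
$\frac{1}{P{\left(537 \right)} + \left(-407492 + 353838\right) \left(w{\left(378,-446 \right)} + n{\left(B{\left(-3 \right)},4 \left(-113\right) \right)}\right)} = \frac{1}{\frac{139}{4} + \left(-407492 + 353838\right) \left(-446 - 561 \left(- 3 \left(8 - 3\right)\right)\right)} = \frac{1}{\frac{139}{4} - 53654 \left(-446 - 561 \left(\left(-3\right) 5\right)\right)} = \frac{1}{\frac{139}{4} - 53654 \left(-446 - -8415\right)} = \frac{1}{\frac{139}{4} - 53654 \left(-446 + 8415\right)} = \frac{1}{\frac{139}{4} - 427568726} = \frac{1}{- \frac{1710274765}{4}} = - \frac{4}{1710274765}$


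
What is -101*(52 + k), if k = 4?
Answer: -5656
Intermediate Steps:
-101*(52 + k) = -101*(52 + 4) = -101*56 = -5656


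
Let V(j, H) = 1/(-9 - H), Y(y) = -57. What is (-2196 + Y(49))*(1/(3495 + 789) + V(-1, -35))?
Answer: -1618405/18564 ≈ -87.180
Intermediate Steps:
(-2196 + Y(49))*(1/(3495 + 789) + V(-1, -35)) = (-2196 - 57)*(1/(3495 + 789) - 1/(9 - 35)) = -2253*(1/4284 - 1/(-26)) = -2253*(1/4284 - 1*(-1/26)) = -2253*(1/4284 + 1/26) = -2253*2155/55692 = -1618405/18564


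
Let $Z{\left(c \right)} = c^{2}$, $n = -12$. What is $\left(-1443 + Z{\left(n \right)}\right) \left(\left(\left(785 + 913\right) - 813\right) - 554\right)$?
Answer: $-429969$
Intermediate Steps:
$\left(-1443 + Z{\left(n \right)}\right) \left(\left(\left(785 + 913\right) - 813\right) - 554\right) = \left(-1443 + \left(-12\right)^{2}\right) \left(\left(\left(785 + 913\right) - 813\right) - 554\right) = \left(-1443 + 144\right) \left(\left(1698 - 813\right) - 554\right) = - 1299 \left(885 - 554\right) = \left(-1299\right) 331 = -429969$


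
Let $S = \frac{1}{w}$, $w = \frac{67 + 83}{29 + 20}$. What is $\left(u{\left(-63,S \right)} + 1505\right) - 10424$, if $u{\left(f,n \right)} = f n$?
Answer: $- \frac{446979}{50} \approx -8939.6$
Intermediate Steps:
$w = \frac{150}{49} \approx 3.0612$
$S = \frac{49}{150}$ ($S = \frac{1}{\frac{150}{49}} = \frac{49}{150} \approx 0.32667$)
$\left(u{\left(-63,S \right)} + 1505\right) - 10424 = \left(\left(-63\right) \frac{49}{150} + 1505\right) - 10424 = \left(- \frac{1029}{50} + 1505\right) - 10424 = \frac{74221}{50} - 10424 = - \frac{446979}{50}$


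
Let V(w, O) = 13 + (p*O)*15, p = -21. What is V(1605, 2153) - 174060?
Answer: -852242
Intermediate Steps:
V(w, O) = 13 - 315*O (V(w, O) = 13 - 21*O*15 = 13 - 315*O)
V(1605, 2153) - 174060 = (13 - 315*2153) - 174060 = (13 - 678195) - 174060 = -678182 - 174060 = -852242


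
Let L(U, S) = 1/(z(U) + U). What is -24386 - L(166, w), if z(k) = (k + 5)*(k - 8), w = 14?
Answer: -662909025/27184 ≈ -24386.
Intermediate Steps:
z(k) = (-8 + k)*(5 + k) (z(k) = (5 + k)*(-8 + k) = (-8 + k)*(5 + k))
L(U, S) = 1/(-40 + U**2 - 2*U) (L(U, S) = 1/((-40 + U**2 - 3*U) + U) = 1/(-40 + U**2 - 2*U))
-24386 - L(166, w) = -24386 - 1/(-40 + 166**2 - 2*166) = -24386 - 1/(-40 + 27556 - 332) = -24386 - 1/27184 = -662909025/27184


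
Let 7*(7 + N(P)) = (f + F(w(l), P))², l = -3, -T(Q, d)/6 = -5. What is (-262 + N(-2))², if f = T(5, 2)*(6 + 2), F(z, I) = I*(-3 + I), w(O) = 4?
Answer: 3674420689/49 ≈ 7.4988e+7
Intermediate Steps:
T(Q, d) = 30 (T(Q, d) = -6*(-5) = 30)
f = 240 (f = 30*(6 + 2) = 30*8 = 240)
N(P) = -7 + (240 + P*(-3 + P))²/7
(-262 + N(-2))² = (-262 + (-7 + (240 - 2*(-3 - 2))²/7))² = (-262 + (-7 + (240 - 2*(-5))²/7))² = (-262 + (-7 + (240 + 10)²/7))² = (-262 + (-7 + (⅐)*250²))² = (-262 + (-7 + (⅐)*62500))² = (-262 + (-7 + 62500/7))² = (-262 + 62451/7)² = (60617/7)² = 3674420689/49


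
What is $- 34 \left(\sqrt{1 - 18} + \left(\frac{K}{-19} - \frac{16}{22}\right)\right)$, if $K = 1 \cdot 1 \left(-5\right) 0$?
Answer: $\frac{272}{11} - 34 i \sqrt{17} \approx 24.727 - 140.19 i$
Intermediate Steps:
$K = 0$ ($K = 1 \left(-5\right) 0 = \left(-5\right) 0 = 0$)
$- 34 \left(\sqrt{1 - 18} + \left(\frac{K}{-19} - \frac{16}{22}\right)\right) = - 34 \left(\sqrt{1 - 18} + \left(\frac{0}{-19} - \frac{16}{22}\right)\right) = - 34 \left(\sqrt{-17} + \left(0 \left(- \frac{1}{19}\right) - \frac{8}{11}\right)\right) = - 34 \left(i \sqrt{17} + \left(0 - \frac{8}{11}\right)\right) = - 34 \left(i \sqrt{17} - \frac{8}{11}\right) = - 34 \left(- \frac{8}{11} + i \sqrt{17}\right) = \frac{272}{11} - 34 i \sqrt{17}$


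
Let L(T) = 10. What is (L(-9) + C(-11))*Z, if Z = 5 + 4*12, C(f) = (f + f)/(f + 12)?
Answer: -636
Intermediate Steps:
C(f) = 2*f/(12 + f) (C(f) = (2*f)/(12 + f) = 2*f/(12 + f))
Z = 53 (Z = 5 + 48 = 53)
(L(-9) + C(-11))*Z = (10 + 2*(-11)/(12 - 11))*53 = (10 + 2*(-11)/1)*53 = (10 + 2*(-11)*1)*53 = (10 - 22)*53 = -12*53 = -636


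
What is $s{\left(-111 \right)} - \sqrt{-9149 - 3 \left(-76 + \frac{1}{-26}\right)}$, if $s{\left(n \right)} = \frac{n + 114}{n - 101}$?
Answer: $- \frac{3}{212} - \frac{i \sqrt{6030518}}{26} \approx -0.014151 - 94.45 i$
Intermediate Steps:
$s{\left(n \right)} = \frac{114 + n}{-101 + n}$
$s{\left(-111 \right)} - \sqrt{-9149 - 3 \left(-76 + \frac{1}{-26}\right)} = \frac{114 - 111}{-101 - 111} - \sqrt{-9149 - 3 \left(-76 + \frac{1}{-26}\right)} = \frac{1}{-212} \cdot 3 - \sqrt{-9149 - 3 \left(-76 - \frac{1}{26}\right)} = \left(- \frac{1}{212}\right) 3 - \sqrt{-9149 - - \frac{5931}{26}} = - \frac{3}{212} - \sqrt{-9149 + \frac{5931}{26}} = - \frac{3}{212} - \sqrt{- \frac{231943}{26}} = - \frac{3}{212} - \frac{i \sqrt{6030518}}{26}$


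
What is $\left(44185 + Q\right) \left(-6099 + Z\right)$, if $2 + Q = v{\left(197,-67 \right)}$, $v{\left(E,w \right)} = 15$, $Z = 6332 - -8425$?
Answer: $382666284$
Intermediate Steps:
$Z = 14757$ ($Z = 6332 + 8425 = 14757$)
$Q = 13$ ($Q = -2 + 15 = 13$)
$\left(44185 + Q\right) \left(-6099 + Z\right) = \left(44185 + 13\right) \left(-6099 + 14757\right) = 44198 \cdot 8658 = 382666284$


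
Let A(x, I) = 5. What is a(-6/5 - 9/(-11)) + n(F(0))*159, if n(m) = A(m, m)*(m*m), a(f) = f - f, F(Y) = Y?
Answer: 0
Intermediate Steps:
a(f) = 0
n(m) = 5*m² (n(m) = 5*(m*m) = 5*m²)
a(-6/5 - 9/(-11)) + n(F(0))*159 = 0 + (5*0²)*159 = 0 + (5*0)*159 = 0 + 0*159 = 0 + 0 = 0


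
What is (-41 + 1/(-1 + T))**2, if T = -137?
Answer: 32024281/19044 ≈ 1681.6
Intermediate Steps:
(-41 + 1/(-1 + T))**2 = (-41 + 1/(-1 - 137))**2 = (-41 + 1/(-138))**2 = (-41 - 1/138)**2 = (-5659/138)**2 = 32024281/19044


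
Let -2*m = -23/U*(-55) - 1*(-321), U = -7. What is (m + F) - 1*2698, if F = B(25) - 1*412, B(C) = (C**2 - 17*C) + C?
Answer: -20686/7 ≈ -2955.1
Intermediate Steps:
B(C) = C**2 - 16*C
F = -187 (F = 25*(-16 + 25) - 1*412 = 25*9 - 412 = 225 - 412 = -187)
m = -491/7 (m = -(-23/(-7)*(-55) - 1*(-321))/2 = -(-23*(-1/7)*(-55) + 321)/2 = -((23/7)*(-55) + 321)/2 = -(-1265/7 + 321)/2 = -1/2*982/7 = -491/7 ≈ -70.143)
(m + F) - 1*2698 = (-491/7 - 187) - 1*2698 = -1800/7 - 2698 = -20686/7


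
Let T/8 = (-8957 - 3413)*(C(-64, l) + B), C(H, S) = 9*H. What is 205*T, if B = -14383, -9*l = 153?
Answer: 303470241200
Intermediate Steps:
l = -17 (l = -⅑*153 = -17)
T = 1480342640 (T = 8*((-8957 - 3413)*(9*(-64) - 14383)) = 8*(-12370*(-576 - 14383)) = 8*(-12370*(-14959)) = 8*185042830 = 1480342640)
205*T = 205*1480342640 = 303470241200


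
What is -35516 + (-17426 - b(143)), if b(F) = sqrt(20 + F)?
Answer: -52942 - sqrt(163) ≈ -52955.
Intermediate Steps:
-35516 + (-17426 - b(143)) = -35516 + (-17426 - sqrt(20 + 143)) = -35516 + (-17426 - sqrt(163)) = -52942 - sqrt(163)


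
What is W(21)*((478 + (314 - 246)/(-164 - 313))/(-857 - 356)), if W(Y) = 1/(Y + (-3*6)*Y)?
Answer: 227938/206560557 ≈ 0.0011035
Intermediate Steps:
W(Y) = -1/(17*Y) (W(Y) = 1/(Y - 18*Y) = 1/(-17*Y) = -1/(17*Y))
W(21)*((478 + (314 - 246)/(-164 - 313))/(-857 - 356)) = (-1/17/21)*((478 + (314 - 246)/(-164 - 313))/(-857 - 356)) = (-1/17*1/21)*((478 + 68/(-477))/(-1213)) = -(478 + 68*(-1/477))*(-1)/(357*1213) = -(478 - 68/477)*(-1)/(357*1213) = -227938*(-1)/(170289*1213) = -1/357*(-227938/578601) = 227938/206560557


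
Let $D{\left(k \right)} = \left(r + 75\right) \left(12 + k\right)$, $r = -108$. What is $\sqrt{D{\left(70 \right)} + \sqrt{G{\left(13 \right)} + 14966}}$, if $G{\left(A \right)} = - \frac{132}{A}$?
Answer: $\frac{\sqrt{-457314 + 13 \sqrt{2527538}}}{13} \approx 50.83 i$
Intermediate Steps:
$D{\left(k \right)} = -396 - 33 k$ ($D{\left(k \right)} = \left(-108 + 75\right) \left(12 + k\right) = - 33 \left(12 + k\right) = -396 - 33 k$)
$\sqrt{D{\left(70 \right)} + \sqrt{G{\left(13 \right)} + 14966}} = \sqrt{\left(-396 - 2310\right) + \sqrt{- \frac{132}{13} + 14966}} = \sqrt{\left(-396 - 2310\right) + \sqrt{\left(-132\right) \frac{1}{13} + 14966}} = \sqrt{-2706 + \sqrt{- \frac{132}{13} + 14966}} = \sqrt{-2706 + \sqrt{\frac{194426}{13}}} = \sqrt{-2706 + \frac{\sqrt{2527538}}{13}}$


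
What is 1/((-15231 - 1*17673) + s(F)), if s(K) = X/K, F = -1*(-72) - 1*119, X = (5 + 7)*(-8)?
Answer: -47/1546392 ≈ -3.0393e-5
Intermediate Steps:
X = -96 (X = 12*(-8) = -96)
F = -47 (F = 72 - 119 = -47)
s(K) = -96/K
1/((-15231 - 1*17673) + s(F)) = 1/((-15231 - 1*17673) - 96/(-47)) = 1/((-15231 - 17673) - 96*(-1/47)) = 1/(-32904 + 96/47) = 1/(-1546392/47) = -47/1546392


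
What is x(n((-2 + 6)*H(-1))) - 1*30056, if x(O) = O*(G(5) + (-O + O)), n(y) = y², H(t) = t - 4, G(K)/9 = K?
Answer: -12056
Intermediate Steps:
G(K) = 9*K
H(t) = -4 + t
x(O) = 45*O (x(O) = O*(9*5 + (-O + O)) = O*(45 + 0) = O*45 = 45*O)
x(n((-2 + 6)*H(-1))) - 1*30056 = 45*((-2 + 6)*(-4 - 1))² - 1*30056 = 45*(4*(-5))² - 30056 = 45*(-20)² - 30056 = 45*400 - 30056 = 18000 - 30056 = -12056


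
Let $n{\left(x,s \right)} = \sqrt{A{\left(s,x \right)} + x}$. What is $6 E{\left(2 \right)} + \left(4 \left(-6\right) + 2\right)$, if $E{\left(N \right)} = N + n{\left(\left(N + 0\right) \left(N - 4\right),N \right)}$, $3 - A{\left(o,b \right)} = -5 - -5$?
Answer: $-10 + 6 i \approx -10.0 + 6.0 i$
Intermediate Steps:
$A{\left(o,b \right)} = 3$ ($A{\left(o,b \right)} = 3 - \left(-5 - -5\right) = 3 - \left(-5 + 5\right) = 3 - 0 = 3 + 0 = 3$)
$n{\left(x,s \right)} = \sqrt{3 + x}$
$E{\left(N \right)} = N + \sqrt{3 + N \left(-4 + N\right)}$ ($E{\left(N \right)} = N + \sqrt{3 + \left(N + 0\right) \left(N - 4\right)} = N + \sqrt{3 + N \left(-4 + N\right)}$)
$6 E{\left(2 \right)} + \left(4 \left(-6\right) + 2\right) = 6 \left(2 + \sqrt{3 + 2 \left(-4 + 2\right)}\right) + \left(4 \left(-6\right) + 2\right) = 6 \left(2 + \sqrt{3 + 2 \left(-2\right)}\right) + \left(-24 + 2\right) = 6 \left(2 + \sqrt{3 - 4}\right) - 22 = 6 \left(2 + \sqrt{-1}\right) - 22 = 6 \left(2 + i\right) - 22 = \left(12 + 6 i\right) - 22 = -10 + 6 i$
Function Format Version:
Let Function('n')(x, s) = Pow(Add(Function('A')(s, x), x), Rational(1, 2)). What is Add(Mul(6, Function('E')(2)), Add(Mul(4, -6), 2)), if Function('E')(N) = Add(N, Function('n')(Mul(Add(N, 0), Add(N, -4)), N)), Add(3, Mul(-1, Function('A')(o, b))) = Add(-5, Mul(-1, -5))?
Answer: Add(-10, Mul(6, I)) ≈ Add(-10.000, Mul(6.0000, I))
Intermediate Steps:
Function('A')(o, b) = 3 (Function('A')(o, b) = Add(3, Mul(-1, Add(-5, Mul(-1, -5)))) = Add(3, Mul(-1, Add(-5, 5))) = Add(3, Mul(-1, 0)) = Add(3, 0) = 3)
Function('n')(x, s) = Pow(Add(3, x), Rational(1, 2))
Function('E')(N) = Add(N, Pow(Add(3, Mul(N, Add(-4, N))), Rational(1, 2))) (Function('E')(N) = Add(N, Pow(Add(3, Mul(Add(N, 0), Add(N, -4))), Rational(1, 2))) = Add(N, Pow(Add(3, Mul(N, Add(-4, N))), Rational(1, 2))))
Add(Mul(6, Function('E')(2)), Add(Mul(4, -6), 2)) = Add(Mul(6, Add(2, Pow(Add(3, Mul(2, Add(-4, 2))), Rational(1, 2)))), Add(Mul(4, -6), 2)) = Add(Mul(6, Add(2, Pow(Add(3, Mul(2, -2)), Rational(1, 2)))), Add(-24, 2)) = Add(Mul(6, Add(2, Pow(Add(3, -4), Rational(1, 2)))), -22) = Add(Mul(6, Add(2, Pow(-1, Rational(1, 2)))), -22) = Add(Mul(6, Add(2, I)), -22) = Add(Add(12, Mul(6, I)), -22) = Add(-10, Mul(6, I))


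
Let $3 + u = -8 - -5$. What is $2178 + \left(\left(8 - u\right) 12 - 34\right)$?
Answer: $2312$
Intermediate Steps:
$u = -6$ ($u = -3 - 3 = -6$)
$2178 + \left(\left(8 - u\right) 12 - 34\right) = 2178 - \left(34 - \left(8 - -6\right) 12\right) = 2178 - \left(34 - \left(8 + 6\right) 12\right) = 2178 + \left(14 \cdot 12 - 34\right) = 2178 + \left(168 - 34\right) = 2178 + 134 = 2312$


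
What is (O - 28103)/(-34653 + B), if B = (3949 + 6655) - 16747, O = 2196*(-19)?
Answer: 69827/40796 ≈ 1.7116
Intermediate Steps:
O = -41724
B = -6143 (B = 10604 - 16747 = -6143)
(O - 28103)/(-34653 + B) = (-41724 - 28103)/(-34653 - 6143) = -69827/(-40796) = -69827*(-1/40796) = 69827/40796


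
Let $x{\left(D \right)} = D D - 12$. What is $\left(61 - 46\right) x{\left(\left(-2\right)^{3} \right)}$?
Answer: $780$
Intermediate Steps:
$x{\left(D \right)} = -12 + D^{2}$ ($x{\left(D \right)} = D^{2} - 12 = -12 + D^{2}$)
$\left(61 - 46\right) x{\left(\left(-2\right)^{3} \right)} = \left(61 - 46\right) \left(-12 + \left(\left(-2\right)^{3}\right)^{2}\right) = 15 \left(-12 + \left(-8\right)^{2}\right) = 15 \left(-12 + 64\right) = 15 \cdot 52 = 780$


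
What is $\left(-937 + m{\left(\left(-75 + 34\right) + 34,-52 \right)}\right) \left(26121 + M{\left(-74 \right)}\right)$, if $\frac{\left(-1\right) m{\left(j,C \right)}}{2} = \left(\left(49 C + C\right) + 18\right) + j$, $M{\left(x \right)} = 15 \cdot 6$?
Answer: $111160851$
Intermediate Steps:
$M{\left(x \right)} = 90$
$m{\left(j,C \right)} = -36 - 100 C - 2 j$ ($m{\left(j,C \right)} = - 2 \left(\left(\left(49 C + C\right) + 18\right) + j\right) = - 2 \left(\left(50 C + 18\right) + j\right) = - 2 \left(\left(18 + 50 C\right) + j\right) = - 2 \left(18 + j + 50 C\right) = -36 - 100 C - 2 j$)
$\left(-937 + m{\left(\left(-75 + 34\right) + 34,-52 \right)}\right) \left(26121 + M{\left(-74 \right)}\right) = \left(-937 - \left(-5164 + 2 \left(\left(-75 + 34\right) + 34\right)\right)\right) \left(26121 + 90\right) = \left(-937 - \left(-5164 + 2 \left(-41 + 34\right)\right)\right) 26211 = \left(-937 - -5178\right) 26211 = \left(-937 + \left(-36 + 5200 + 14\right)\right) 26211 = \left(-937 + 5178\right) 26211 = 4241 \cdot 26211 = 111160851$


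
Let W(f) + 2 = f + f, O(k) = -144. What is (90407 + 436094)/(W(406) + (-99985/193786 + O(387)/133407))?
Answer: 1512368793256878/2325231622949 ≈ 650.42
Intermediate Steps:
W(f) = -2 + 2*f (W(f) = -2 + (f + f) = -2 + 2*f)
(90407 + 436094)/(W(406) + (-99985/193786 + O(387)/133407)) = (90407 + 436094)/((-2 + 2*406) + (-99985/193786 - 144/133407)) = 526501/((-2 + 812) + (-99985*1/193786 - 144*1/133407)) = 526501/(810 + (-99985/193786 - 16/14823)) = 526501/(810 - 1485178231/2872489878) = 526501/(2325231622949/2872489878) = 526501*(2872489878/2325231622949) = 1512368793256878/2325231622949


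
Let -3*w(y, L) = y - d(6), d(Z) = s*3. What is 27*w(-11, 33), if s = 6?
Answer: 261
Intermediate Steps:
d(Z) = 18 (d(Z) = 6*3 = 18)
w(y, L) = 6 - y/3 (w(y, L) = -(y - 1*18)/3 = -(y - 18)/3 = -(-18 + y)/3 = 6 - y/3)
27*w(-11, 33) = 27*(6 - ⅓*(-11)) = 27*(6 + 11/3) = 27*(29/3) = 261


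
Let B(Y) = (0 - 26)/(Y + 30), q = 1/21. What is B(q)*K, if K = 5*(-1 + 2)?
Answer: -2730/631 ≈ -4.3265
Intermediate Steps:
q = 1/21 ≈ 0.047619
B(Y) = -26/(30 + Y)
K = 5 (K = 5*1 = 5)
B(q)*K = -26/(30 + 1/21)*5 = -26/631/21*5 = -26*21/631*5 = -546/631*5 = -2730/631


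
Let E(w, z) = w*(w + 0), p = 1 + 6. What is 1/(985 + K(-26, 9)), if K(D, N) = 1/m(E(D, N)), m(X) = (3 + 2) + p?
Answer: 12/11821 ≈ 0.0010151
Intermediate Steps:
p = 7
E(w, z) = w**2 (E(w, z) = w*w = w**2)
m(X) = 12 (m(X) = (3 + 2) + 7 = 5 + 7 = 12)
K(D, N) = 1/12
1/(985 + K(-26, 9)) = 1/(985 + 1/12) = 1/(11821/12) = 12/11821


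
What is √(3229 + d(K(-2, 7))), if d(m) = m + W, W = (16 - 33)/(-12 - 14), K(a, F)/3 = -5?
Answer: √2173106/26 ≈ 56.698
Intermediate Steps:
K(a, F) = -15 (K(a, F) = 3*(-5) = -15)
W = 17/26 (W = -17/(-26) = -17*(-1/26) = 17/26 ≈ 0.65385)
d(m) = 17/26 + m (d(m) = m + 17/26 = 17/26 + m)
√(3229 + d(K(-2, 7))) = √(3229 + (17/26 - 15)) = √(3229 - 373/26) = √(83581/26) = √2173106/26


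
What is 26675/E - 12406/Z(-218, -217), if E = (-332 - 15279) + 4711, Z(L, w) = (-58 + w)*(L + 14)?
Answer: -16316929/6114900 ≈ -2.6684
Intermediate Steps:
Z(L, w) = (-58 + w)*(14 + L)
E = -10900 (E = -15611 + 4711 = -10900)
26675/E - 12406/Z(-218, -217) = 26675/(-10900) - 12406/(-812 - 58*(-218) + 14*(-217) - 218*(-217)) = 26675*(-1/10900) - 12406/(-812 + 12644 - 3038 + 47306) = -1067/436 - 12406/56100 = -1067/436 - 12406*1/56100 = -1067/436 - 6203/28050 = -16316929/6114900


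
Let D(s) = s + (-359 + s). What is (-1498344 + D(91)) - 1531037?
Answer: -3029558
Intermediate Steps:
D(s) = -359 + 2*s
(-1498344 + D(91)) - 1531037 = (-1498344 + (-359 + 2*91)) - 1531037 = (-1498344 + (-359 + 182)) - 1531037 = (-1498344 - 177) - 1531037 = -1498521 - 1531037 = -3029558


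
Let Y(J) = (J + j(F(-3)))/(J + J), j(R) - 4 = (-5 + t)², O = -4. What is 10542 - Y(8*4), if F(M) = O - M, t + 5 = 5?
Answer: 674627/64 ≈ 10541.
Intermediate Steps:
t = 0 (t = -5 + 5 = 0)
F(M) = -4 - M
j(R) = 29 (j(R) = 4 + (-5 + 0)² = 4 + (-5)² = 4 + 25 = 29)
Y(J) = (29 + J)/(2*J) (Y(J) = (J + 29)/(J + J) = (29 + J)/((2*J)) = (29 + J)*(1/(2*J)) = (29 + J)/(2*J))
10542 - Y(8*4) = 10542 - (29 + 8*4)/(2*(8*4)) = 10542 - (29 + 32)/(2*32) = 10542 - 61/(2*32) = 10542 - 1*61/64 = 10542 - 61/64 = 674627/64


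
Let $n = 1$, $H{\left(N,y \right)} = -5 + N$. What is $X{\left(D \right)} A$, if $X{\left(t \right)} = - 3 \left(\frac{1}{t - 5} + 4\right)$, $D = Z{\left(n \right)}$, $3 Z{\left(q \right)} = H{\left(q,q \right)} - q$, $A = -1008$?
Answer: $\frac{58212}{5} \approx 11642.0$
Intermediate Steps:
$Z{\left(q \right)} = - \frac{5}{3}$ ($Z{\left(q \right)} = \frac{\left(-5 + q\right) - q}{3} = \frac{1}{3} \left(-5\right) = - \frac{5}{3}$)
$D = - \frac{5}{3} \approx -1.6667$
$X{\left(t \right)} = -12 - \frac{3}{-5 + t}$ ($X{\left(t \right)} = - 3 \left(\frac{1}{-5 + t} + 4\right) = - 3 \left(4 + \frac{1}{-5 + t}\right) = -12 - \frac{3}{-5 + t}$)
$X{\left(D \right)} A = \frac{3 \left(19 - - \frac{20}{3}\right)}{-5 - \frac{5}{3}} \left(-1008\right) = \frac{3 \left(19 + \frac{20}{3}\right)}{- \frac{20}{3}} \left(-1008\right) = 3 \left(- \frac{3}{20}\right) \frac{77}{3} \left(-1008\right) = \left(- \frac{231}{20}\right) \left(-1008\right) = \frac{58212}{5}$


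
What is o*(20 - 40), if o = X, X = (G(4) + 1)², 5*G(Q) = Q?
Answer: -324/5 ≈ -64.800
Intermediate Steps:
G(Q) = Q/5
X = 81/25 (X = ((⅕)*4 + 1)² = (⅘ + 1)² = (9/5)² = 81/25 ≈ 3.2400)
o = 81/25 ≈ 3.2400
o*(20 - 40) = 81*(20 - 40)/25 = (81/25)*(-20) = -324/5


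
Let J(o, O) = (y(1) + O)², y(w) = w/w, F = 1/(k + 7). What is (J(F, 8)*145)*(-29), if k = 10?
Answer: -340605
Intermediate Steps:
F = 1/17 (F = 1/(10 + 7) = 1/17 ≈ 0.058824)
y(w) = 1
J(o, O) = (1 + O)²
(J(F, 8)*145)*(-29) = ((1 + 8)²*145)*(-29) = (9²*145)*(-29) = (81*145)*(-29) = 11745*(-29) = -340605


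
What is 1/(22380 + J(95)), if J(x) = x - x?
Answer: 1/22380 ≈ 4.4683e-5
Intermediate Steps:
J(x) = 0
1/(22380 + J(95)) = 1/(22380 + 0) = 1/22380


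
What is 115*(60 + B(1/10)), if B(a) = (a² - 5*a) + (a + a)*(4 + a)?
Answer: 138759/20 ≈ 6938.0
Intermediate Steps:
B(a) = a² - 5*a + 2*a*(4 + a) (B(a) = (a² - 5*a) + (2*a)*(4 + a) = (a² - 5*a) + 2*a*(4 + a) = a² - 5*a + 2*a*(4 + a))
115*(60 + B(1/10)) = 115*(60 + 3*(1 + 1/10)/10) = 115*(60 + 3*(⅒)*(1 + ⅒)) = 115*(60 + 3*(⅒)*(11/10)) = 115*(60 + 33/100) = 115*(6033/100) = 138759/20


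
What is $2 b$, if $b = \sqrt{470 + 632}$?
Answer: $2 \sqrt{1102} \approx 66.393$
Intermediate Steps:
$b = \sqrt{1102} \approx 33.196$
$2 b = 2 \sqrt{1102}$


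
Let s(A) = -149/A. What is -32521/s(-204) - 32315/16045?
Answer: -21290380343/478141 ≈ -44527.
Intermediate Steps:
-32521/s(-204) - 32315/16045 = -32521/((-149/(-204))) - 32315/16045 = -32521/((-149*(-1/204))) - 32315*1/16045 = -32521/149/204 - 6463/3209 = -32521*204/149 - 6463/3209 = -6634284/149 - 6463/3209 = -21290380343/478141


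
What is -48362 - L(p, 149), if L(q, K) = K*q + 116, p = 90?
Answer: -61888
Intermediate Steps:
L(q, K) = 116 + K*q
-48362 - L(p, 149) = -48362 - (116 + 149*90) = -48362 - (116 + 13410) = -48362 - 1*13526 = -48362 - 13526 = -61888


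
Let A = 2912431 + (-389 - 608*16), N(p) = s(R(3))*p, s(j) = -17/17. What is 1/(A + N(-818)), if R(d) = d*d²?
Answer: 1/2903132 ≈ 3.4446e-7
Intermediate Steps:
R(d) = d³
s(j) = -1 (s(j) = -17*1/17 = -1)
N(p) = -p
A = 2902314 (A = 2912431 + (-389 - 9728) = 2912431 - 10117 = 2902314)
1/(A + N(-818)) = 1/(2902314 - 1*(-818)) = 1/(2902314 + 818) = 1/2903132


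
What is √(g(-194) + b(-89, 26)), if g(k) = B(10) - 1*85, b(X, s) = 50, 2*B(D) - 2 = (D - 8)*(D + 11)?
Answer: I*√13 ≈ 3.6056*I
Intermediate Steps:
B(D) = 1 + (-8 + D)*(11 + D)/2 (B(D) = 1 + ((D - 8)*(D + 11))/2 = 1 + ((-8 + D)*(11 + D))/2 = 1 + (-8 + D)*(11 + D)/2)
g(k) = -63 (g(k) = (-43 + (½)*10² + (3/2)*10) - 1*85 = (-43 + (½)*100 + 15) - 85 = (-43 + 50 + 15) - 85 = 22 - 85 = -63)
√(g(-194) + b(-89, 26)) = √(-63 + 50) = √(-13) = I*√13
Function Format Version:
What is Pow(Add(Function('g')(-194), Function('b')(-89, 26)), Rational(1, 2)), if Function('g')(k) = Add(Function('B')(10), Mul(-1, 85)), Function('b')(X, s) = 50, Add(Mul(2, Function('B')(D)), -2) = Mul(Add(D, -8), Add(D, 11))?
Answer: Mul(I, Pow(13, Rational(1, 2))) ≈ Mul(3.6056, I)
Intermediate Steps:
Function('B')(D) = Add(1, Mul(Rational(1, 2), Add(-8, D), Add(11, D))) (Function('B')(D) = Add(1, Mul(Rational(1, 2), Mul(Add(D, -8), Add(D, 11)))) = Add(1, Mul(Rational(1, 2), Mul(Add(-8, D), Add(11, D)))) = Add(1, Mul(Rational(1, 2), Add(-8, D), Add(11, D))))
Function('g')(k) = -63 (Function('g')(k) = Add(Add(-43, Mul(Rational(1, 2), Pow(10, 2)), Mul(Rational(3, 2), 10)), Mul(-1, 85)) = Add(Add(-43, Mul(Rational(1, 2), 100), 15), -85) = Add(Add(-43, 50, 15), -85) = Add(22, -85) = -63)
Pow(Add(Function('g')(-194), Function('b')(-89, 26)), Rational(1, 2)) = Pow(Add(-63, 50), Rational(1, 2)) = Pow(-13, Rational(1, 2)) = Mul(I, Pow(13, Rational(1, 2)))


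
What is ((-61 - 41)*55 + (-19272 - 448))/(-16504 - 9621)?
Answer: 5066/5225 ≈ 0.96957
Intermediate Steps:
((-61 - 41)*55 + (-19272 - 448))/(-16504 - 9621) = (-102*55 - 19720)/(-26125) = (-5610 - 19720)*(-1/26125) = -25330*(-1/26125) = 5066/5225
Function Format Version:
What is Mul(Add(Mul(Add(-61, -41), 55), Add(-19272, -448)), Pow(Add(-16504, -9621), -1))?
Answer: Rational(5066, 5225) ≈ 0.96957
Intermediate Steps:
Mul(Add(Mul(Add(-61, -41), 55), Add(-19272, -448)), Pow(Add(-16504, -9621), -1)) = Mul(Add(Mul(-102, 55), -19720), Pow(-26125, -1)) = Mul(Add(-5610, -19720), Rational(-1, 26125)) = Mul(-25330, Rational(-1, 26125)) = Rational(5066, 5225)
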